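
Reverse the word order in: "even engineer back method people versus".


Original: "even engineer back method people versus"
Words (1..n): even | engineer | back | method | people | versus
Reversed (n..1): versus | people | method | back | engineer | even
Result = "versus people method back engineer even"


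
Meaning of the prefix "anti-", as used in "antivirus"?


Prefix: anti-
Example: antivirus (anti- + virus)
Meaning = against


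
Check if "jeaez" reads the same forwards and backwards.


Word: "jeaez"
Reversed: "zeaej"
Forward == Backward? jeaez != zeaej
Palindrome = No


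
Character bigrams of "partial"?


Word: "partial" (length 7)
Number of bigrams = 7 - 2 + 1 = 6
  Position 0: "pa"
  Position 1: "ar"
  Position 2: "rt"
  Position 3: "ti"
  Position 4: "ia"
  Position 5: "al"
Bigrams = "pa", "ar", "rt", "ti", "ia", "al"


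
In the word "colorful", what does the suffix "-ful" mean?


Suffix: -ful
Example: colorful = color + -ful
Meaning = full of


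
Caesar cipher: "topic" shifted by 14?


Word: "topic"
Shift: 14
Each letter → (letter + shift) mod 26:
  't' (19) + 14 = 7 → 'h'
  'o' (14) + 14 = 2 → 'c'
  'p' (15) + 14 = 3 → 'd'
  'i' (8) + 14 = 22 → 'w'
  'c' (2) + 14 = 16 → 'q'
Result = "hcdwq"


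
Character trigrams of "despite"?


Word: "despite" (length 7)
Number of trigrams = 7 - 3 + 1 = 5
  Position 0: "des"
  Position 1: "esp"
  Position 2: "spi"
  Position 3: "pit"
  Position 4: "ite"
Trigrams = "des", "esp", "spi", "pit", "ite"


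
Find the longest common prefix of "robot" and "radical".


Word 1: "robot"
Word 2: "radical"
Comparing from start:
  Pos 0: 'r' == 'r'
  Pos 1: 'o' != 'a' (stop)
LCP = "r" (length 1)


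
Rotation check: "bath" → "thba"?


Word: "bath", Candidate: "thba"
Method: check if candidate is substring of word+word
"bathbath" contains "thba"? Yes
Is rotation = Yes


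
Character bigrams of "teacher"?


Word: "teacher" (length 7)
Number of bigrams = 7 - 2 + 1 = 6
  Position 0: "te"
  Position 1: "ea"
  Position 2: "ac"
  Position 3: "ch"
  Position 4: "he"
  Position 5: "er"
Bigrams = "te", "ea", "ac", "ch", "he", "er"


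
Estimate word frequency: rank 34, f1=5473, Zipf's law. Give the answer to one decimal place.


Zipf's law: f(r) = f(1) / r
f(1) = 5473
f(34) = 5473 / 34
= 161.0 occurrences


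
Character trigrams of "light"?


Word: "light" (length 5)
Number of trigrams = 5 - 3 + 1 = 3
  Position 0: "lig"
  Position 1: "igh"
  Position 2: "ght"
Trigrams = "lig", "igh", "ght"


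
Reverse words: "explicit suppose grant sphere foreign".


Original: "explicit suppose grant sphere foreign"
Words (1..n): explicit | suppose | grant | sphere | foreign
Reversed (n..1): foreign | sphere | grant | suppose | explicit
Result = "foreign sphere grant suppose explicit"


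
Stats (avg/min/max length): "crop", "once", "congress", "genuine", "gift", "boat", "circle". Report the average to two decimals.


Lengths: "crop"=4, "once"=4, "congress"=8, "genuine"=7, "gift"=4, "boat"=4, "circle"=6
Sum = 37, Count = 7
Average = 37/7 = 5.29
= avg=5.29, min=4, max=8


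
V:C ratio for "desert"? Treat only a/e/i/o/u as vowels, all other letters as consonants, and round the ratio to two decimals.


Word: "desert"
Vowels (a,e,i,o,u): 2
Consonants: 4
Ratio = 2/4
= 0.50


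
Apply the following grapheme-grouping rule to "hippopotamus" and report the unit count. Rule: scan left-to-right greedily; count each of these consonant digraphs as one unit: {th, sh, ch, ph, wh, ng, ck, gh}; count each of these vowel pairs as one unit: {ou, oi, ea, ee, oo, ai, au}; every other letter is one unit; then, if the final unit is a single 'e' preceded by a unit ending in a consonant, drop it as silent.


Word: "hippopotamus" (12 letters)
Left-to-right scan:
  [1] 'h' (letter)
  [2] 'i' (letter)
  [3] 'p' (letter)
  [4] 'p' (letter)
  [5] 'o' (letter)
  [6] 'p' (letter)
  [7] 'o' (letter)
  [8] 't' (letter)
  [9] 'a' (letter)
  [10] 'm' (letter)
  [11] 'u' (letter)
  [12] 's' (letter)
Units from scan: 12
Sound units = 12 units


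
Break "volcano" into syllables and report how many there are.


Word: "volcano"
Syllable breakdown: vol / ca / no
Counting: 3 parts
= 3 syllables


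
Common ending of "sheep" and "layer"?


Word 1: "sheep"
Word 2: "layer"
Comparing from end:
  Pos -1: 'p' != 'r' (stop)
LCS = "" (length 0)


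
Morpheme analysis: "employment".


Word: "employment"
Morphemes: employ + -ment
Each morpheme carries meaning
= 2 morphemes


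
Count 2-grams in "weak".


Word: "weak" (length 4)
Number of 2-grams = length - 2 + 1 = 4 - 2 + 1
= 3


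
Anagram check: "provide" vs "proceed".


Word 1: "provide" → sorted: deioprv
Word 2: "proceed" → sorted: cdeeopr
Same letters? deioprv != cdeeopr
Anagram = No


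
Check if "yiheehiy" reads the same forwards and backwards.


Word: "yiheehiy"
Reversed: "yiheehiy"
Forward == Backward? yiheehiy == yiheehiy
Palindrome = Yes


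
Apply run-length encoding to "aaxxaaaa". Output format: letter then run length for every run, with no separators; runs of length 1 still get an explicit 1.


String: "aaxxaaaa"
Scanning for consecutive runs:
  'a' x 2
  'x' x 2
  'a' x 4
RLE = "a2x2a4"


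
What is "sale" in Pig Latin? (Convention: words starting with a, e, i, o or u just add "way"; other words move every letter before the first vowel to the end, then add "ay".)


Word: "sale"
Starts with consonant(s) → move to end, add 'ay'
Consonant cluster: "s"
Pig Latin = "alesay"


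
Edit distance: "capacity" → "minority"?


Word 1: "capacity" (length 8)
Word 2: "minority" (length 8)
One optimal edit sequence (insert/delete/substitute each cost 1):
  1. substitute 'c' -> 'm'  (+1)
  2. substitute 'a' -> 'i'  (+1)
  3. substitute 'p' -> 'n'  (+1)
  4. substitute 'a' -> 'o'  (+1)
  5. substitute 'c' -> 'r'  (+1)
  6. keep 'i'
  7. keep 't'
  8. keep 'y'
Total edit operations: 5
Edit distance = 5


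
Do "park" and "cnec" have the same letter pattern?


Pattern of "park": [0, 1, 2, 3]
Pattern of "cnec": [0, 1, 2, 0]
Patterns do not match
Same pattern = No


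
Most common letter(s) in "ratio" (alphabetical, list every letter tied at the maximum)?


Word: "ratio"
Letter counts:
  'a': 1
  'i': 1
  'o': 1
  'r': 1
  't': 1
Maximum count = 1
Most frequent = 'a', 'i', 'o', 'r', 't' (1 time each)


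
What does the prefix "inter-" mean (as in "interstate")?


Prefix: inter-
Example: interstate = inter- + state
Meaning = between


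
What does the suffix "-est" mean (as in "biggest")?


Suffix: -est
As in: biggest -> big + -est, with a spelling change
Meaning = most


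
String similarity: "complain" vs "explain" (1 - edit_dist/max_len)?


Word 1: "complain" (length 8)
Word 2: "explain" (length 7)
One optimal edit sequence:
  1. delete 'c'  (+1)
  2. substitute 'o' -> 'e'  (+1)
  3. substitute 'm' -> 'x'  (+1)
  4. keep 'p'
  5. keep 'l'
  6. keep 'a'
  7. keep 'i'
  8. keep 'n'
Edit distance = 3
Max length = max(8, 7) = 8
Similarity = 1 - 3/8
= 0.6250


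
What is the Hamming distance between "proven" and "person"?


Comparing character by character (same length = 6):
  Pos 0: 'p' vs 'p' =
  Pos 1: 'r' vs 'e' !=
  Pos 2: 'o' vs 'r' !=
  Pos 3: 'v' vs 's' !=
  Pos 4: 'e' vs 'o' !=
  Pos 5: 'n' vs 'n' =
Hamming distance = 4


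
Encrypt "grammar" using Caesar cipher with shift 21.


Word: "grammar"
Shift: 21
Each letter → (letter + shift) mod 26:
  'g' (6) + 21 = 1 → 'b'
  'r' (17) + 21 = 12 → 'm'
  'a' (0) + 21 = 21 → 'v'
  'm' (12) + 21 = 7 → 'h'
  'm' (12) + 21 = 7 → 'h'
  'a' (0) + 21 = 21 → 'v'
  'r' (17) + 21 = 12 → 'm'
Result = "bmvhhvm"


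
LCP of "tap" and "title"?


Word 1: "tap"
Word 2: "title"
Comparing from start:
  Pos 0: 't' == 't'
  Pos 1: 'a' != 'i' (stop)
LCP = "t" (length 1)


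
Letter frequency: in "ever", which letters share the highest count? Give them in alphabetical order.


Word: "ever"
Letter counts:
  'e': 2
  'r': 1
  'v': 1
Maximum count = 2
Most frequent = 'e' (2 times each)


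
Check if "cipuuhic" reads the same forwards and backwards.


Word: "cipuuhic"
Reversed: "cihuupic"
Forward == Backward? cipuuhic != cihuupic
Palindrome = No


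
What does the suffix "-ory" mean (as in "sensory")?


Suffix: -ory
Example: sensory (sense + -ory, with a spelling change)
Meaning = relating to / place for


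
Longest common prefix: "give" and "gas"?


Word 1: "give"
Word 2: "gas"
Comparing from start:
  Pos 0: 'g' == 'g'
  Pos 1: 'i' != 'a' (stop)
LCP = "g" (length 1)


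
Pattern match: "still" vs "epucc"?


Pattern of "still": [0, 1, 2, 3, 3]
Pattern of "epucc": [0, 1, 2, 3, 3]
Patterns match
Same pattern = Yes


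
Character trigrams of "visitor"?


Word: "visitor" (length 7)
Number of trigrams = 7 - 3 + 1 = 5
  Position 0: "vis"
  Position 1: "isi"
  Position 2: "sit"
  Position 3: "ito"
  Position 4: "tor"
Trigrams = "vis", "isi", "sit", "ito", "tor"


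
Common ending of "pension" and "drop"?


Word 1: "pension"
Word 2: "drop"
Comparing from end:
  Pos -1: 'n' != 'p' (stop)
LCS = "" (length 0)


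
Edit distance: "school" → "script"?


Word 1: "school" (length 6)
Word 2: "script" (length 6)
One optimal edit sequence (insert/delete/substitute each cost 1):
  1. keep 's'
  2. keep 'c'
  3. substitute 'h' -> 'r'  (+1)
  4. substitute 'o' -> 'i'  (+1)
  5. substitute 'o' -> 'p'  (+1)
  6. substitute 'l' -> 't'  (+1)
Total edit operations: 4
Edit distance = 4


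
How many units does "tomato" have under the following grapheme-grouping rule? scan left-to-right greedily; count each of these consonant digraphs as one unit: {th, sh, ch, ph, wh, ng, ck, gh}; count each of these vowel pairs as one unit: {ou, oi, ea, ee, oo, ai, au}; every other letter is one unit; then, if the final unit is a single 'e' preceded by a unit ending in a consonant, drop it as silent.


Word: "tomato" (6 letters)
Left-to-right scan:
  (1) 't' (letter)
  (2) 'o' (letter)
  (3) 'm' (letter)
  (4) 'a' (letter)
  (5) 't' (letter)
  (6) 'o' (letter)
Units from scan: 6
Sound units = 6 units


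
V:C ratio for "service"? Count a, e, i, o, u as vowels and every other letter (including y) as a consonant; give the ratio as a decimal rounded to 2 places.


Word: "service"
Vowels (a,e,i,o,u): 3
Consonants: 4
Ratio = 3/4
= 0.75


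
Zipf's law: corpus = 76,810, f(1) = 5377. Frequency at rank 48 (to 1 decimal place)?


Zipf's law: f(r) = f(1) / r
f(1) = 5377
f(48) = 5377 / 48
= 112.0 occurrences


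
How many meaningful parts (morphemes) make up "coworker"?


Word: "coworker"
Morphemes: co- / work / -er
Each morpheme carries meaning
= 3 morphemes


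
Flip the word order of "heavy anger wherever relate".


Original: "heavy anger wherever relate"
Words (1..n): heavy | anger | wherever | relate
Reversed (n..1): relate | wherever | anger | heavy
Result = "relate wherever anger heavy"


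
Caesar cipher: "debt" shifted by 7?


Word: "debt"
Shift: 7
Each letter → (letter + shift) mod 26:
  'd' (3) + 7 = 10 → 'k'
  'e' (4) + 7 = 11 → 'l'
  'b' (1) + 7 = 8 → 'i'
  't' (19) + 7 = 0 → 'a'
Result = "klia"


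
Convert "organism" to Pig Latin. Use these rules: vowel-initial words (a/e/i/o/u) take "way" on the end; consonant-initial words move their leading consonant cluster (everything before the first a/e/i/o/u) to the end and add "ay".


Word: "organism"
Starts with vowel → add 'way'
Pig Latin = "organismway"


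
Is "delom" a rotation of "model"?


Word: "model", Candidate: "delom"
Method: check if candidate is substring of word+word
"modelmodel" contains "delom"? No
Is rotation = No


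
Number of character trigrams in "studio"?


Word: "studio" (length 6)
Number of 3-grams = length - 3 + 1 = 6 - 3 + 1
= 4


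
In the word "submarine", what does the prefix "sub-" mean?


Prefix: sub-
Example: submarine = sub- + marine
Meaning = under / below


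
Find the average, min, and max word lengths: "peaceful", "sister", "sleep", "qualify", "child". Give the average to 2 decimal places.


Lengths: "peaceful"=8, "sister"=6, "sleep"=5, "qualify"=7, "child"=5
Sum = 31, Count = 5
Average = 31/5 = 6.20
= avg=6.20, min=5, max=8


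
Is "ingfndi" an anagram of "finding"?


Word 1: "finding" → sorted: dfgiinn
Word 2: "ingfndi" → sorted: dfgiinn
Same letters? dfgiinn == dfgiinn
Anagram = Yes


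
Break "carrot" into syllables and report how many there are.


Word: "carrot"
Syllable breakdown: car · rot
Counting: 2 parts
= 2 syllables


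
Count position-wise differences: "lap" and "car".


Comparing character by character (same length = 3):
  Pos 0: 'l' vs 'c' !=
  Pos 1: 'a' vs 'a' =
  Pos 2: 'p' vs 'r' !=
Hamming distance = 2


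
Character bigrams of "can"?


Word: "can" (length 3)
Number of bigrams = 3 - 2 + 1 = 2
  Position 0: "ca"
  Position 1: "an"
Bigrams = "ca", "an"


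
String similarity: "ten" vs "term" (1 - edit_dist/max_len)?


Word 1: "ten" (length 3)
Word 2: "term" (length 4)
One optimal edit sequence:
  1. keep 't'
  2. keep 'e'
  3. insert 'r'  (+1)
  4. substitute 'n' -> 'm'  (+1)
Edit distance = 2
Max length = max(3, 4) = 4
Similarity = 1 - 2/4
= 0.5000


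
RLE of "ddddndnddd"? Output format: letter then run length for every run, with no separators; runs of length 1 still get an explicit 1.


String: "ddddndnddd"
Scanning for consecutive runs:
  'd' x 4
  'n' x 1
  'd' x 1
  'n' x 1
  'd' x 3
RLE = "d4n1d1n1d3"


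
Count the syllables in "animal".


Word: "animal"
Syllable breakdown: an-i-mal
Counting: 3 parts
= 3 syllables


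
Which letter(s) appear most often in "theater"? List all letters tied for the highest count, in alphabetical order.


Word: "theater"
Letter counts:
  'a': 1
  'e': 2
  'h': 1
  'r': 1
  't': 2
Maximum count = 2
Most frequent = 'e', 't' (2 times each)


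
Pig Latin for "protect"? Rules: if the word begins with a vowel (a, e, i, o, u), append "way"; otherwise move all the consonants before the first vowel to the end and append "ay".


Word: "protect"
Starts with consonant(s) → move to end, add 'ay'
Consonant cluster: "pr"
Pig Latin = "otectpray"


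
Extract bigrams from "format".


Word: "format" (length 6)
Number of bigrams = 6 - 2 + 1 = 5
  Position 0: "fo"
  Position 1: "or"
  Position 2: "rm"
  Position 3: "ma"
  Position 4: "at"
Bigrams = "fo", "or", "rm", "ma", "at"


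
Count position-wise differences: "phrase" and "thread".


Comparing character by character (same length = 6):
  Pos 0: 'p' vs 't' !=
  Pos 1: 'h' vs 'h' =
  Pos 2: 'r' vs 'r' =
  Pos 3: 'a' vs 'e' !=
  Pos 4: 's' vs 'a' !=
  Pos 5: 'e' vs 'd' !=
Hamming distance = 4


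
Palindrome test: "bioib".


Word: "bioib"
Reversed: "bioib"
Forward == Backward? bioib == bioib
Palindrome = Yes


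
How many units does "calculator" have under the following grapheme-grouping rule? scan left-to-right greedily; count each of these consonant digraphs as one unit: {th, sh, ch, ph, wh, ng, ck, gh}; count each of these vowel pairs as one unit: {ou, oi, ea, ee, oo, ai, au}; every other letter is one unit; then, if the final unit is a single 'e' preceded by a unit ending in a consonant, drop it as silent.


Word: "calculator" (10 letters)
Left-to-right scan:
  (1) 'c' (letter)
  (2) 'a' (letter)
  (3) 'l' (letter)
  (4) 'c' (letter)
  (5) 'u' (letter)
  (6) 'l' (letter)
  (7) 'a' (letter)
  (8) 't' (letter)
  (9) 'o' (letter)
  (10) 'r' (letter)
Units from scan: 10
Sound units = 10 units


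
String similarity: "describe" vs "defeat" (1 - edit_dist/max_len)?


Word 1: "describe" (length 8)
Word 2: "defeat" (length 6)
One optimal edit sequence:
  1. keep 'd'
  2. keep 'e'
  3. delete 's'  (+1)
  4. delete 'c'  (+1)
  5. substitute 'r' -> 'f'  (+1)
  6. substitute 'i' -> 'e'  (+1)
  7. substitute 'b' -> 'a'  (+1)
  8. substitute 'e' -> 't'  (+1)
Edit distance = 6
Max length = max(8, 6) = 8
Similarity = 1 - 6/8
= 0.2500


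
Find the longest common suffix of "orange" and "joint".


Word 1: "orange"
Word 2: "joint"
Comparing from end:
  Pos -1: 'e' != 't' (stop)
LCS = "" (length 0)


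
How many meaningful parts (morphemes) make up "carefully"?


Word: "carefully"
Morphemes: care / -ful / -ly
Each morpheme carries meaning
= 3 morphemes


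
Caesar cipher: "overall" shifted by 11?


Word: "overall"
Shift: 11
Each letter → (letter + shift) mod 26:
  'o' (14) + 11 = 25 → 'z'
  'v' (21) + 11 = 6 → 'g'
  'e' (4) + 11 = 15 → 'p'
  'r' (17) + 11 = 2 → 'c'
  'a' (0) + 11 = 11 → 'l'
  'l' (11) + 11 = 22 → 'w'
  'l' (11) + 11 = 22 → 'w'
Result = "zgpclww"


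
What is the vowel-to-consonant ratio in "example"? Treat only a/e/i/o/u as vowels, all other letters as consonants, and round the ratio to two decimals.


Word: "example"
Vowels (a,e,i,o,u): 3
Consonants: 4
Ratio = 3/4
= 0.75


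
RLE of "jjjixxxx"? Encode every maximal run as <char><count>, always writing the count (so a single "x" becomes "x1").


String: "jjjixxxx"
Scanning for consecutive runs:
  'j' x 3
  'i' x 1
  'x' x 4
RLE = "j3i1x4"


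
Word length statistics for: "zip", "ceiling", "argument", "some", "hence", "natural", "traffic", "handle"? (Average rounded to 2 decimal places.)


Lengths: "zip"=3, "ceiling"=7, "argument"=8, "some"=4, "hence"=5, "natural"=7, "traffic"=7, "handle"=6
Sum = 47, Count = 8
Average = 47/8 = 5.88
= avg=5.88, min=3, max=8


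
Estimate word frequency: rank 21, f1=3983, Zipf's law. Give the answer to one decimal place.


Zipf's law: f(r) = f(1) / r
f(1) = 3983
f(21) = 3983 / 21
= 189.7 occurrences


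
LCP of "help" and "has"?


Word 1: "help"
Word 2: "has"
Comparing from start:
  Pos 0: 'h' == 'h'
  Pos 1: 'e' != 'a' (stop)
LCP = "h" (length 1)


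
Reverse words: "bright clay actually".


Original: "bright clay actually"
Words (1..n): bright | clay | actually
Reversed (n..1): actually | clay | bright
Result = "actually clay bright"


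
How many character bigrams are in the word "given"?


Word: "given" (length 5)
Number of 2-grams = length - 2 + 1 = 5 - 2 + 1
= 4


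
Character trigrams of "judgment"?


Word: "judgment" (length 8)
Number of trigrams = 8 - 3 + 1 = 6
  Position 0: "jud"
  Position 1: "udg"
  Position 2: "dgm"
  Position 3: "gme"
  Position 4: "men"
  Position 5: "ent"
Trigrams = "jud", "udg", "dgm", "gme", "men", "ent"


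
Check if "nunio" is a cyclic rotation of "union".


Word: "union", Candidate: "nunio"
Method: check if candidate is substring of word+word
"unionunion" contains "nunio"? Yes
Is rotation = Yes


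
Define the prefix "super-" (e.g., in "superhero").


Prefix: super-
Example: superhero = super- + hero
Meaning = above / beyond


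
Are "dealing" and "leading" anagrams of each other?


Word 1: "dealing" → sorted: adegiln
Word 2: "leading" → sorted: adegiln
Same letters? adegiln == adegiln
Anagram = Yes


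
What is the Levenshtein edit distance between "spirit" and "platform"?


Word 1: "spirit" (length 6)
Word 2: "platform" (length 8)
One optimal edit sequence (insert/delete/substitute each cost 1):
  1. insert 'p'  (+1)
  2. insert 'l'  (+1)
  3. substitute 's' -> 'a'  (+1)
  4. substitute 'p' -> 't'  (+1)
  5. substitute 'i' -> 'f'  (+1)
  6. substitute 'r' -> 'o'  (+1)
  7. substitute 'i' -> 'r'  (+1)
  8. substitute 't' -> 'm'  (+1)
Total edit operations: 8
Edit distance = 8


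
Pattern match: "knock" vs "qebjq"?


Pattern of "knock": [0, 1, 2, 3, 0]
Pattern of "qebjq": [0, 1, 2, 3, 0]
Patterns match
Same pattern = Yes


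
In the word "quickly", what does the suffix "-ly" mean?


Suffix: -ly
Example: quickly (quick + -ly)
Meaning = in a manner


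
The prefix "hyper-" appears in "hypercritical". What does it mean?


Prefix: hyper-
As in: hypercritical -> hyper- + critical
Meaning = over / excessive


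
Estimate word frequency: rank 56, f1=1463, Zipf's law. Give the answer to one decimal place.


Zipf's law: f(r) = f(1) / r
f(1) = 1463
f(56) = 1463 / 56
= 26.1 occurrences


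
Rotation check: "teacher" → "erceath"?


Word: "teacher", Candidate: "erceath"
Method: check if candidate is substring of word+word
"teacherteacher" contains "erceath"? No
Is rotation = No


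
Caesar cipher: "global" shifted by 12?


Word: "global"
Shift: 12
Each letter → (letter + shift) mod 26:
  'g' (6) + 12 = 18 → 's'
  'l' (11) + 12 = 23 → 'x'
  'o' (14) + 12 = 0 → 'a'
  'b' (1) + 12 = 13 → 'n'
  'a' (0) + 12 = 12 → 'm'
  'l' (11) + 12 = 23 → 'x'
Result = "sxanmx"


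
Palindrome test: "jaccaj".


Word: "jaccaj"
Reversed: "jaccaj"
Forward == Backward? jaccaj == jaccaj
Palindrome = Yes


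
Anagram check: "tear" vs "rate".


Word 1: "tear" → sorted: aert
Word 2: "rate" → sorted: aert
Same letters? aert == aert
Anagram = Yes


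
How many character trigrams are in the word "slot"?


Word: "slot" (length 4)
Number of 3-grams = length - 3 + 1 = 4 - 3 + 1
= 2


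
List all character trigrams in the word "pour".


Word: "pour" (length 4)
Number of trigrams = 4 - 3 + 1 = 2
  Position 0: "pou"
  Position 1: "our"
Trigrams = "pou", "our"


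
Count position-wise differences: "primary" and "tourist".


Comparing character by character (same length = 7):
  Pos 0: 'p' vs 't' !=
  Pos 1: 'r' vs 'o' !=
  Pos 2: 'i' vs 'u' !=
  Pos 3: 'm' vs 'r' !=
  Pos 4: 'a' vs 'i' !=
  Pos 5: 'r' vs 's' !=
  Pos 6: 'y' vs 't' !=
Hamming distance = 7


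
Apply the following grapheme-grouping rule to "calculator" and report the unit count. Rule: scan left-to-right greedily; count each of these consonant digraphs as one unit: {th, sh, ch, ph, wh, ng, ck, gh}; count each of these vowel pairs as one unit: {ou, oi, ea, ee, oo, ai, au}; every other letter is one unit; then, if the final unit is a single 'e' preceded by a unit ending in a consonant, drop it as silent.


Word: "calculator" (10 letters)
Left-to-right scan:
  [1] 'c' (letter)
  [2] 'a' (letter)
  [3] 'l' (letter)
  [4] 'c' (letter)
  [5] 'u' (letter)
  [6] 'l' (letter)
  [7] 'a' (letter)
  [8] 't' (letter)
  [9] 'o' (letter)
  [10] 'r' (letter)
Units from scan: 10
Sound units = 10 units


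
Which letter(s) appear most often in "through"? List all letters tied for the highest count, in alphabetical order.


Word: "through"
Letter counts:
  'g': 1
  'h': 2
  'o': 1
  'r': 1
  't': 1
  'u': 1
Maximum count = 2
Most frequent = 'h' (2 times each)


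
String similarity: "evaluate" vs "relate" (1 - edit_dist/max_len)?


Word 1: "evaluate" (length 8)
Word 2: "relate" (length 6)
One optimal edit sequence:
  1. delete 'e'  (+1)
  2. substitute 'v' -> 'r'  (+1)
  3. substitute 'a' -> 'e'  (+1)
  4. keep 'l'
  5. delete 'u'  (+1)
  6. keep 'a'
  7. keep 't'
  8. keep 'e'
Edit distance = 4
Max length = max(8, 6) = 8
Similarity = 1 - 4/8
= 0.5000


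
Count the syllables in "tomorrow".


Word: "tomorrow"
Syllable breakdown: to | mor | row
Counting: 3 parts
= 3 syllables


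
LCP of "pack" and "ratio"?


Word 1: "pack"
Word 2: "ratio"
Comparing from start:
  Pos 0: 'p' != 'r' (stop)
LCP = "" (length 0)


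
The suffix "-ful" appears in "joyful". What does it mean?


Suffix: -ful
As in: joyful -> joy + -ful
Meaning = full of


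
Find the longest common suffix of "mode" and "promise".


Word 1: "mode"
Word 2: "promise"
Comparing from end:
  Pos -1: 'e' == 'e'
  Pos -2: 'd' != 's' (stop)
LCS = "e" (length 1)


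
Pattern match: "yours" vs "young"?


Pattern of "yours": [0, 1, 2, 3, 4]
Pattern of "young": [0, 1, 2, 3, 4]
Patterns match
Same pattern = Yes


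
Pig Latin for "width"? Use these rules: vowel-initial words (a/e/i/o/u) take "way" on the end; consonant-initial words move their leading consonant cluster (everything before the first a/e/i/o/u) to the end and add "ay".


Word: "width"
Starts with consonant(s) → move to end, add 'ay'
Consonant cluster: "w"
Pig Latin = "idthway"


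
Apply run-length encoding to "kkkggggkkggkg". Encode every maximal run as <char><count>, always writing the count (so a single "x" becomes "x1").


String: "kkkggggkkggkg"
Scanning for consecutive runs:
  'k' x 3
  'g' x 4
  'k' x 2
  'g' x 2
  'k' x 1
  'g' x 1
RLE = "k3g4k2g2k1g1"


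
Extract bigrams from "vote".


Word: "vote" (length 4)
Number of bigrams = 4 - 2 + 1 = 3
  Position 0: "vo"
  Position 1: "ot"
  Position 2: "te"
Bigrams = "vo", "ot", "te"


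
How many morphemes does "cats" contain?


Word: "cats"
Morphemes: cat / -s
Each morpheme carries meaning
= 2 morphemes


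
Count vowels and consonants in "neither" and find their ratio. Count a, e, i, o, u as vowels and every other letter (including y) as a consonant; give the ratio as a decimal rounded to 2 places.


Word: "neither"
Vowels (a,e,i,o,u): 3
Consonants: 4
Ratio = 3/4
= 0.75


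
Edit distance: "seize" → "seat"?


Word 1: "seize" (length 5)
Word 2: "seat" (length 4)
One optimal edit sequence (insert/delete/substitute each cost 1):
  1. keep 's'
  2. keep 'e'
  3. delete 'i'  (+1)
  4. substitute 'z' -> 'a'  (+1)
  5. substitute 'e' -> 't'  (+1)
Total edit operations: 3
Edit distance = 3


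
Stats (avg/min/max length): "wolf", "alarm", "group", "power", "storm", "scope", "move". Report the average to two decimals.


Lengths: "wolf"=4, "alarm"=5, "group"=5, "power"=5, "storm"=5, "scope"=5, "move"=4
Sum = 33, Count = 7
Average = 33/7 = 4.71
= avg=4.71, min=4, max=5


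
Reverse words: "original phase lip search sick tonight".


Original: "original phase lip search sick tonight"
Words (1..n): original | phase | lip | search | sick | tonight
Reversed (n..1): tonight | sick | search | lip | phase | original
Result = "tonight sick search lip phase original"


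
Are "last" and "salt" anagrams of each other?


Word 1: "last" → sorted: alst
Word 2: "salt" → sorted: alst
Same letters? alst == alst
Anagram = Yes


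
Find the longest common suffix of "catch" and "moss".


Word 1: "catch"
Word 2: "moss"
Comparing from end:
  Pos -1: 'h' != 's' (stop)
LCS = "" (length 0)


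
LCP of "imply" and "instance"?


Word 1: "imply"
Word 2: "instance"
Comparing from start:
  Pos 0: 'i' == 'i'
  Pos 1: 'm' != 'n' (stop)
LCP = "i" (length 1)


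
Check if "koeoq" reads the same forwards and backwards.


Word: "koeoq"
Reversed: "qoeok"
Forward == Backward? koeoq != qoeok
Palindrome = No


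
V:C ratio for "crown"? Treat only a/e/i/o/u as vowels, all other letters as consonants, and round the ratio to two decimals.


Word: "crown"
Vowels (a,e,i,o,u): 1
Consonants: 4
Ratio = 1/4
= 0.25


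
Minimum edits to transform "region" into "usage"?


Word 1: "region" (length 6)
Word 2: "usage" (length 5)
One optimal edit sequence (insert/delete/substitute each cost 1):
  1. delete 'r'  (+1)
  2. substitute 'e' -> 'u'  (+1)
  3. substitute 'g' -> 's'  (+1)
  4. substitute 'i' -> 'a'  (+1)
  5. substitute 'o' -> 'g'  (+1)
  6. substitute 'n' -> 'e'  (+1)
Total edit operations: 6
Edit distance = 6


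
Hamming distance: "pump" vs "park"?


Comparing character by character (same length = 4):
  Pos 0: 'p' vs 'p' =
  Pos 1: 'u' vs 'a' !=
  Pos 2: 'm' vs 'r' !=
  Pos 3: 'p' vs 'k' !=
Hamming distance = 3


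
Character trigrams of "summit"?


Word: "summit" (length 6)
Number of trigrams = 6 - 3 + 1 = 4
  Position 0: "sum"
  Position 1: "umm"
  Position 2: "mmi"
  Position 3: "mit"
Trigrams = "sum", "umm", "mmi", "mit"


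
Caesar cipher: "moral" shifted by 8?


Word: "moral"
Shift: 8
Each letter → (letter + shift) mod 26:
  'm' (12) + 8 = 20 → 'u'
  'o' (14) + 8 = 22 → 'w'
  'r' (17) + 8 = 25 → 'z'
  'a' (0) + 8 = 8 → 'i'
  'l' (11) + 8 = 19 → 't'
Result = "uwzit"


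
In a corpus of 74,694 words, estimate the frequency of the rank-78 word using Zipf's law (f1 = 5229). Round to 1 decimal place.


Zipf's law: f(r) = f(1) / r
f(1) = 5229
f(78) = 5229 / 78
= 67.0 occurrences


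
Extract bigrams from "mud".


Word: "mud" (length 3)
Number of bigrams = 3 - 2 + 1 = 2
  Position 0: "mu"
  Position 1: "ud"
Bigrams = "mu", "ud"


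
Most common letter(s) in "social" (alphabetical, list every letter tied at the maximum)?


Word: "social"
Letter counts:
  'a': 1
  'c': 1
  'i': 1
  'l': 1
  'o': 1
  's': 1
Maximum count = 1
Most frequent = 'a', 'c', 'i', 'l', 'o', 's' (1 time each)


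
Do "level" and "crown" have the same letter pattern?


Pattern of "level": [0, 1, 2, 1, 0]
Pattern of "crown": [0, 1, 2, 3, 4]
Patterns do not match
Same pattern = No


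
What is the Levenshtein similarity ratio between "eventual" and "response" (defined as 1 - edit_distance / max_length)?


Word 1: "eventual" (length 8)
Word 2: "response" (length 8)
One optimal edit sequence:
  1. substitute 'e' -> 'r'  (+1)
  2. substitute 'v' -> 'e'  (+1)
  3. substitute 'e' -> 's'  (+1)
  4. substitute 'n' -> 'p'  (+1)
  5. substitute 't' -> 'o'  (+1)
  6. substitute 'u' -> 'n'  (+1)
  7. substitute 'a' -> 's'  (+1)
  8. substitute 'l' -> 'e'  (+1)
Edit distance = 8
Max length = max(8, 8) = 8
Similarity = 1 - 8/8
= 0.0000


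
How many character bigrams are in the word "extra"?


Word: "extra" (length 5)
Number of 2-grams = length - 2 + 1 = 5 - 2 + 1
= 4


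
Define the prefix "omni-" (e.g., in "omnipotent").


Prefix: omni-
Example: omnipotent = omni- + potent
Meaning = all


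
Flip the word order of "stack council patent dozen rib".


Original: "stack council patent dozen rib"
Words (1..n): stack | council | patent | dozen | rib
Reversed (n..1): rib | dozen | patent | council | stack
Result = "rib dozen patent council stack"


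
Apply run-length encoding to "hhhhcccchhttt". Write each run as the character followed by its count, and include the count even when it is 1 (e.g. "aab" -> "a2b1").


String: "hhhhcccchhttt"
Scanning for consecutive runs:
  'h' x 4
  'c' x 4
  'h' x 2
  't' x 3
RLE = "h4c4h2t3"


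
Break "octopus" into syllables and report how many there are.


Word: "octopus"
Syllable breakdown: oc | to | pus
Counting: 3 parts
= 3 syllables


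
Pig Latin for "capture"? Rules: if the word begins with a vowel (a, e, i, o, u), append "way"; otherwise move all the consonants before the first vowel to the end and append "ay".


Word: "capture"
Starts with consonant(s) → move to end, add 'ay'
Consonant cluster: "c"
Pig Latin = "apturecay"


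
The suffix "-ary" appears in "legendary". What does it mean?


Suffix: -ary
Example: legendary (legend + -ary)
Meaning = relating to


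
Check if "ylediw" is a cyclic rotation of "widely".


Word: "widely", Candidate: "ylediw"
Method: check if candidate is substring of word+word
"widelywidely" contains "ylediw"? No
Is rotation = No


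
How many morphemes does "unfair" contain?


Word: "unfair"
Morphemes: un- + fair
Each morpheme carries meaning
= 2 morphemes


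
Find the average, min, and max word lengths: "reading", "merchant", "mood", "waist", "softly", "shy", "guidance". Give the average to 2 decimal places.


Lengths: "reading"=7, "merchant"=8, "mood"=4, "waist"=5, "softly"=6, "shy"=3, "guidance"=8
Sum = 41, Count = 7
Average = 41/7 = 5.86
= avg=5.86, min=3, max=8


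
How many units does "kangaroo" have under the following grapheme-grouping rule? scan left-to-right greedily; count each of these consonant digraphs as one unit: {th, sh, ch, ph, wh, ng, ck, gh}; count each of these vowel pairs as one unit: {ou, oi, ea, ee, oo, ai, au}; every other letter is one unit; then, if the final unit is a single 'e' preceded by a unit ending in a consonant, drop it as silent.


Word: "kangaroo" (8 letters)
Left-to-right scan:
  (1) 'k' (letter)
  (2) 'a' (letter)
  (3) 'ng' (digraph)
  (4) 'a' (letter)
  (5) 'r' (letter)
  (6) 'oo' (vowel-pair)
Units from scan: 6
Sound units = 6 units


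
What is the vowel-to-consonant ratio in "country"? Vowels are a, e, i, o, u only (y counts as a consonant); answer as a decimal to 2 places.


Word: "country"
Vowels (a,e,i,o,u): 2
Consonants: 5
Ratio = 2/5
= 0.40


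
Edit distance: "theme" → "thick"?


Word 1: "theme" (length 5)
Word 2: "thick" (length 5)
One optimal edit sequence (insert/delete/substitute each cost 1):
  1. keep 't'
  2. keep 'h'
  3. substitute 'e' -> 'i'  (+1)
  4. substitute 'm' -> 'c'  (+1)
  5. substitute 'e' -> 'k'  (+1)
Total edit operations: 3
Edit distance = 3


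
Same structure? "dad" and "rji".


Pattern of "dad": [0, 1, 0]
Pattern of "rji": [0, 1, 2]
Patterns do not match
Same pattern = No


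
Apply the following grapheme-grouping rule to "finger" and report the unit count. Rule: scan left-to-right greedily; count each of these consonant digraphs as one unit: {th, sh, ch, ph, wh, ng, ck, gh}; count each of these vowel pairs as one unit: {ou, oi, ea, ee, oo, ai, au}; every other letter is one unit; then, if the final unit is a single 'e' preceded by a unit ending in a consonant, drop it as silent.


Word: "finger" (6 letters)
Left-to-right scan:
  [1] 'f' (letter)
  [2] 'i' (letter)
  [3] 'ng' (digraph)
  [4] 'e' (letter)
  [5] 'r' (letter)
Units from scan: 5
Sound units = 5 units


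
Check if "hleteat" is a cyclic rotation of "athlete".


Word: "athlete", Candidate: "hleteat"
Method: check if candidate is substring of word+word
"athleteathlete" contains "hleteat"? Yes
Is rotation = Yes


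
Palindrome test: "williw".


Word: "williw"
Reversed: "williw"
Forward == Backward? williw == williw
Palindrome = Yes


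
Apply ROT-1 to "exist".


Word: "exist"
Shift: 1
Each letter → (letter + shift) mod 26:
  'e' (4) + 1 = 5 → 'f'
  'x' (23) + 1 = 24 → 'y'
  'i' (8) + 1 = 9 → 'j'
  's' (18) + 1 = 19 → 't'
  't' (19) + 1 = 20 → 'u'
Result = "fyjtu"


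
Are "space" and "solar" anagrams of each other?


Word 1: "space" → sorted: aceps
Word 2: "solar" → sorted: alors
Same letters? aceps != alors
Anagram = No


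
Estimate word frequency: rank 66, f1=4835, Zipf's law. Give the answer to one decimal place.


Zipf's law: f(r) = f(1) / r
f(1) = 4835
f(66) = 4835 / 66
= 73.3 occurrences


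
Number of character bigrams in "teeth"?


Word: "teeth" (length 5)
Number of 2-grams = length - 2 + 1 = 5 - 2 + 1
= 4


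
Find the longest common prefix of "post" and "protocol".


Word 1: "post"
Word 2: "protocol"
Comparing from start:
  Pos 0: 'p' == 'p'
  Pos 1: 'o' != 'r' (stop)
LCP = "p" (length 1)


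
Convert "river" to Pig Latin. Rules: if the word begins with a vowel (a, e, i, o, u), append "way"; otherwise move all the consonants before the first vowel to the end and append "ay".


Word: "river"
Starts with consonant(s) → move to end, add 'ay'
Consonant cluster: "r"
Pig Latin = "iverray"


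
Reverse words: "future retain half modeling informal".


Original: "future retain half modeling informal"
Words (1..n): future | retain | half | modeling | informal
Reversed (n..1): informal | modeling | half | retain | future
Result = "informal modeling half retain future"


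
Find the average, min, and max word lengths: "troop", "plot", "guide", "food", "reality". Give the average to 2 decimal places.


Lengths: "troop"=5, "plot"=4, "guide"=5, "food"=4, "reality"=7
Sum = 25, Count = 5
Average = 25/5 = 5.00
= avg=5.00, min=4, max=7


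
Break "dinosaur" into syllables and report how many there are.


Word: "dinosaur"
Syllable breakdown: di | no | saur
Counting: 3 parts
= 3 syllables


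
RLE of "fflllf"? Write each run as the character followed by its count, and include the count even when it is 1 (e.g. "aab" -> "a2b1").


String: "fflllf"
Scanning for consecutive runs:
  'f' x 2
  'l' x 3
  'f' x 1
RLE = "f2l3f1"


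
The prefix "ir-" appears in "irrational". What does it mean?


Prefix: ir-
Example: irrational (ir- + rational)
Meaning = not


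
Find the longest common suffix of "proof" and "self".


Word 1: "proof"
Word 2: "self"
Comparing from end:
  Pos -1: 'f' == 'f'
  Pos -2: 'o' != 'l' (stop)
LCS = "f" (length 1)


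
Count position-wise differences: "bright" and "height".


Comparing character by character (same length = 6):
  Pos 0: 'b' vs 'h' !=
  Pos 1: 'r' vs 'e' !=
  Pos 2: 'i' vs 'i' =
  Pos 3: 'g' vs 'g' =
  Pos 4: 'h' vs 'h' =
  Pos 5: 't' vs 't' =
Hamming distance = 2


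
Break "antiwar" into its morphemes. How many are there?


Word: "antiwar"
Morphemes: anti- / war
Each morpheme carries meaning
= 2 morphemes


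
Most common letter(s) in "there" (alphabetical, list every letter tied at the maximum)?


Word: "there"
Letter counts:
  'e': 2
  'h': 1
  'r': 1
  't': 1
Maximum count = 2
Most frequent = 'e' (2 times each)


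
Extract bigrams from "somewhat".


Word: "somewhat" (length 8)
Number of bigrams = 8 - 2 + 1 = 7
  Position 0: "so"
  Position 1: "om"
  Position 2: "me"
  Position 3: "ew"
  Position 4: "wh"
  Position 5: "ha"
  Position 6: "at"
Bigrams = "so", "om", "me", "ew", "wh", "ha", "at"


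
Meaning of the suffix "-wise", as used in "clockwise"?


Suffix: -wise
Example: clockwise = clock + -wise
Meaning = in the manner of


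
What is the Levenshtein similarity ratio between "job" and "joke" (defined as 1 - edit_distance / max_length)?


Word 1: "job" (length 3)
Word 2: "joke" (length 4)
One optimal edit sequence:
  1. keep 'j'
  2. keep 'o'
  3. insert 'k'  (+1)
  4. substitute 'b' -> 'e'  (+1)
Edit distance = 2
Max length = max(3, 4) = 4
Similarity = 1 - 2/4
= 0.5000


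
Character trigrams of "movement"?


Word: "movement" (length 8)
Number of trigrams = 8 - 3 + 1 = 6
  Position 0: "mov"
  Position 1: "ove"
  Position 2: "vem"
  Position 3: "eme"
  Position 4: "men"
  Position 5: "ent"
Trigrams = "mov", "ove", "vem", "eme", "men", "ent"


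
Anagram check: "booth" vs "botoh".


Word 1: "booth" → sorted: bhoot
Word 2: "botoh" → sorted: bhoot
Same letters? bhoot == bhoot
Anagram = Yes


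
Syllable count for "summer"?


Word: "summer"
Syllable breakdown: sum · mer
Counting: 2 parts
= 2 syllables


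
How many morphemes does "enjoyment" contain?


Word: "enjoyment"
Morphemes: en- / joy / -ment
Each morpheme carries meaning
= 3 morphemes


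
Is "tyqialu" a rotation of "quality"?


Word: "quality", Candidate: "tyqialu"
Method: check if candidate is substring of word+word
"qualityquality" contains "tyqialu"? No
Is rotation = No


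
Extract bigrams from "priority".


Word: "priority" (length 8)
Number of bigrams = 8 - 2 + 1 = 7
  Position 0: "pr"
  Position 1: "ri"
  Position 2: "io"
  Position 3: "or"
  Position 4: "ri"
  Position 5: "it"
  Position 6: "ty"
Bigrams = "pr", "ri", "io", "or", "ri", "it", "ty"


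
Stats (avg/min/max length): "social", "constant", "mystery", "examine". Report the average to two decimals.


Lengths: "social"=6, "constant"=8, "mystery"=7, "examine"=7
Sum = 28, Count = 4
Average = 28/4 = 7.00
= avg=7.00, min=6, max=8


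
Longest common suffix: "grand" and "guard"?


Word 1: "grand"
Word 2: "guard"
Comparing from end:
  Pos -1: 'd' == 'd'
  Pos -2: 'n' != 'r' (stop)
LCS = "d" (length 1)


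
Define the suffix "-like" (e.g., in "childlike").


Suffix: -like
Example: childlike = child + -like
Meaning = resembling


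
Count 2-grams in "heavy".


Word: "heavy" (length 5)
Number of 2-grams = length - 2 + 1 = 5 - 2 + 1
= 4


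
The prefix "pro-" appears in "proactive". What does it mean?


Prefix: pro-
Example: proactive = pro- + active
Meaning = forward / in favor of


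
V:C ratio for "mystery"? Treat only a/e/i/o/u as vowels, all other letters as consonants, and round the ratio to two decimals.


Word: "mystery"
Vowels (a,e,i,o,u): 1
Consonants: 6
Ratio = 1/6
= 0.17


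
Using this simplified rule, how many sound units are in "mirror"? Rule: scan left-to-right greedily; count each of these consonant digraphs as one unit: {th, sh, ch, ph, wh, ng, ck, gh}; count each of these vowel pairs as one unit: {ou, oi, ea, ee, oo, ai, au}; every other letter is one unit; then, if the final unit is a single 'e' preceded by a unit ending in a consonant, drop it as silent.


Word: "mirror" (6 letters)
Left-to-right scan:
  1. 'm' (letter)
  2. 'i' (letter)
  3. 'r' (letter)
  4. 'r' (letter)
  5. 'o' (letter)
  6. 'r' (letter)
Units from scan: 6
Sound units = 6 units
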